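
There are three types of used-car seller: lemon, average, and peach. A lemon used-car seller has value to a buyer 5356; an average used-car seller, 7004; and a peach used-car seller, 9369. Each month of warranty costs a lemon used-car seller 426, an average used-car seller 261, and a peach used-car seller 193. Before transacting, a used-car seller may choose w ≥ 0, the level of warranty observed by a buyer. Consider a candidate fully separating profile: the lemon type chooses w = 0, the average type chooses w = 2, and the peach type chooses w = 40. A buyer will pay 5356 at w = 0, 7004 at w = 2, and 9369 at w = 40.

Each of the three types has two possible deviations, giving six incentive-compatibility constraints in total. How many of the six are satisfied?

Average (own payoff 7004 − 261×2 = 6482): to w=0 gives 5356 → no gain ✓; to w=40 gives 9369 − 261×40 = -1071 → no gain ✓.
Peach (own payoff 9369 − 193×40 = 1649): to w=0 gives 5356 → profitable ✗; to w=2 gives 7004 − 193×2 = 6618 → profitable ✗.
Lemon (own payoff 5356): to w=2 gives 7004 − 426×2 = 6152 → profitable ✗; to w=40 gives 9369 − 426×40 = -7671 → no gain ✓.
3 of the 6 constraints hold; not an equilibrium.

3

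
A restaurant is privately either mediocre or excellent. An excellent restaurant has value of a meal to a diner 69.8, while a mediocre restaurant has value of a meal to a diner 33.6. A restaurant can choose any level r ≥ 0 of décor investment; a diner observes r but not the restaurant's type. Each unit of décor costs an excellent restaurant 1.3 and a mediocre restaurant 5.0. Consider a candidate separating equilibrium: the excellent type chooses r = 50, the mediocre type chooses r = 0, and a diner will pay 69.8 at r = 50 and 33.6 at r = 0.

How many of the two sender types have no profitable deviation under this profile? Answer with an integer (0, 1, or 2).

Mediocre type: stay at 0 → 33.6; mimic → 69.8 − 5.0 × 50 = -180.2. IC holds (33.6 ≥ -180.2).
Excellent type: signal → 69.8 − 1.3 × 50 = 4.8; deviate to 0 → 33.6. IC fails (4.8 < 33.6).
1 of 2 constraints hold, so this profile is not an equilibrium.

1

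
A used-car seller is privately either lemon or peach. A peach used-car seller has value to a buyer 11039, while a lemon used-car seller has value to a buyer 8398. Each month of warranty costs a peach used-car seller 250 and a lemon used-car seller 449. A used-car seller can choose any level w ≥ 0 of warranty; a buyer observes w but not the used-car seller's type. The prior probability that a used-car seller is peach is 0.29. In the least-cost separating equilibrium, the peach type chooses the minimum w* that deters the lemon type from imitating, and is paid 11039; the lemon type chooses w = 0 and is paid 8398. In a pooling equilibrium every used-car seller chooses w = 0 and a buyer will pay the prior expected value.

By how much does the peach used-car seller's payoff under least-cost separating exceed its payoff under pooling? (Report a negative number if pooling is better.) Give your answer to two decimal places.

404.62

Least-cost separating signal: w* solves 8398 = 11039 − 449·w*, so w* = (11039 − 8398)/449 ≈ 5.8820.
Peach type's separating payoff: 11039 − 250 × w* = 11039 − 250 × (11039 − 8398)/449 = 11039 − 660250/449 ≈ 9568.5100.
Pooling payoff: 0.29 × 11039 + 0.71 × 8398 = 9163.89.
Difference: 9568.5100 − 9163.89 = 404.62.
The peach type prefers to separate.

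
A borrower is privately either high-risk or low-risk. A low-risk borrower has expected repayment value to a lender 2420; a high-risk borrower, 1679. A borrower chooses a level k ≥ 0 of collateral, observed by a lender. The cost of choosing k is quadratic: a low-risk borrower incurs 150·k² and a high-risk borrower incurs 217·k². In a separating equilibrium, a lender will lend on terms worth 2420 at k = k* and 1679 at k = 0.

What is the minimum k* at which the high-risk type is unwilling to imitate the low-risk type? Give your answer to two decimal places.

The high-risk type at k = 0 receives 1679; imitating at k* yields 2420 − 217·k*².
Indifference: 1679 = 2420 − 217·k*², so k*² = (2420 − 1679) / 217 ≈ 3.4147.
k* = √3.4147 ≈ 1.85.

1.85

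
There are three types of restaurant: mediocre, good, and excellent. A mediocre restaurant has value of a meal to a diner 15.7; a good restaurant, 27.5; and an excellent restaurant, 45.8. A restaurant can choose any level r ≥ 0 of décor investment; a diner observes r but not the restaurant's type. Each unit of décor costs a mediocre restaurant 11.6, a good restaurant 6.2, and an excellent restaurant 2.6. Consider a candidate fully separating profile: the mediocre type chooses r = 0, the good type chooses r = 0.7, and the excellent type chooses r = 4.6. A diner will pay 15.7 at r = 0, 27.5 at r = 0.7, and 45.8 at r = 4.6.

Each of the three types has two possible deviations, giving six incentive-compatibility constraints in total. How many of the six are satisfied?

Good (own payoff 27.5 − 6.2×0.7 = 23.16): to r=0 gives 15.7 → no gain ✓; to r=4.6 gives 45.8 − 6.2×4.6 = 17.28 → no gain ✓.
Excellent (own payoff 45.8 − 2.6×4.6 = 33.84): to r=0 gives 15.7 → no gain ✓; to r=0.7 gives 27.5 − 2.6×0.7 = 25.68 → no gain ✓.
Mediocre (own payoff 15.7): to r=0.7 gives 27.5 − 11.6×0.7 = 19.38 → profitable ✗; to r=4.6 gives 45.8 − 11.6×4.6 = -7.56 → no gain ✓.
5 of the 6 constraints hold; not an equilibrium.

5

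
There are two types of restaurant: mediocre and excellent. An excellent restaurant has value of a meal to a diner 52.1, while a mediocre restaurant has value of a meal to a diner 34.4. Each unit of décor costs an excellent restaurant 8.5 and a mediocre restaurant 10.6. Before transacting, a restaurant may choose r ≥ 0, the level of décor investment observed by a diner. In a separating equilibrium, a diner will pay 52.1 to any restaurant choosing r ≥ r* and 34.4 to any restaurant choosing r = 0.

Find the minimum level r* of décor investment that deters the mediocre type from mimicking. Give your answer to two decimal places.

A mediocre restaurant choosing r = 0 receives 34.4.
Imitating at r* instead would pay 52.1 at cost 10.6·r*, netting 52.1 − 10.6·r*.
Indifference: 34.4 = 52.1 − 10.6·r*, so r* = (52.1 − 34.4) / 10.6 ≈ 1.67.
At r* the mediocre type's incentive constraint just binds; the excellent type strictly prefers r* since its per-unit cost is lower.

1.67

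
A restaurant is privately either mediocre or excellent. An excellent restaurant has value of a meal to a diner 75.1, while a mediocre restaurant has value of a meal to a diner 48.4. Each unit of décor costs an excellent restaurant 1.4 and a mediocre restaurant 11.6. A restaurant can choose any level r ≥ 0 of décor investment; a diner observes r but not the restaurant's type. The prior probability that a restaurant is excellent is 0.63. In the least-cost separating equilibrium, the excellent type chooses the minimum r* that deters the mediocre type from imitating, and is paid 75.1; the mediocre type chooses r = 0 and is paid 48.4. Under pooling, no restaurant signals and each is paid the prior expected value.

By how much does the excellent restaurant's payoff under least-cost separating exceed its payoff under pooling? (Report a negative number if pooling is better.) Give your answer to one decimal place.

Least-cost separating signal: r* solves 48.4 = 75.1 − 11.6·r*, so r* = (75.1 − 48.4)/11.6 ≈ 2.3017.
Excellent type's separating payoff: 75.1 − 1.4 × r* = 75.1 − 1.4 × (75.1 − 48.4)/11.6 = 75.1 − 37.38/11.6 ≈ 71.878.
Pooling payoff: 0.63 × 75.1 + 0.37 × 48.4 = 65.221.
Difference: 71.878 − 65.221 = 6.657, i.e. 6.7 to one decimal place.
The excellent type prefers to separate.

6.7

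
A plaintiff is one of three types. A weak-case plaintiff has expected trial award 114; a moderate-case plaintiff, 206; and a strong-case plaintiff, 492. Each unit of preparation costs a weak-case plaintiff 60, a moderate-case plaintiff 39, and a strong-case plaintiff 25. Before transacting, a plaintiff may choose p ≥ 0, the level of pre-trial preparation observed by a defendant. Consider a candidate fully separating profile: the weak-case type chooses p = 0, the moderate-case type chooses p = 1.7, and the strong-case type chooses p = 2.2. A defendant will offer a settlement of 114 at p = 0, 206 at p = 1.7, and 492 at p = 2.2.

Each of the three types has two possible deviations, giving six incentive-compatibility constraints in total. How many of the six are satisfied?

Weak-case (own payoff 114): to p=1.7 gives 206 − 60×1.7 = 104 → no gain ✓; to p=2.2 gives 492 − 60×2.2 = 360 → profitable ✗.
Strong-case (own payoff 492 − 25×2.2 = 437): to p=0 gives 114 → no gain ✓; to p=1.7 gives 206 − 25×1.7 = 163.5 → no gain ✓.
Moderate-case (own payoff 206 − 39×1.7 = 139.7): to p=0 gives 114 → no gain ✓; to p=2.2 gives 492 − 39×2.2 = 406.2 → profitable ✗.
4 of the 6 constraints hold; not an equilibrium.

4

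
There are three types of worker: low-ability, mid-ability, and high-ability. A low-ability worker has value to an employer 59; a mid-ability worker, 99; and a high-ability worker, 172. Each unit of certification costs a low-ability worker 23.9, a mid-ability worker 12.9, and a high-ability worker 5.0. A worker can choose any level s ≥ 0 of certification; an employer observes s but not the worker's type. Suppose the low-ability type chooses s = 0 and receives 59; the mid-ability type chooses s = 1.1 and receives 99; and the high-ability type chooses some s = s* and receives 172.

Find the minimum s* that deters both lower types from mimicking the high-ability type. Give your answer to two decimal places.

Mid-ability type (on-path payoff 99 − 12.9×1.1 = 84.81) won't mimic when 84.81 ≥ 172 − 12.9·s*, i.e. s* ≥ 6.76.
Low-ability type (on-path payoff 59) won't mimic when 59 ≥ 172 − 23.9·s*, i.e. s* ≥ 4.73.
Both must hold, so s* = max(4.73, 6.76) = 6.76. The mid-ability type's constraint binds.

6.76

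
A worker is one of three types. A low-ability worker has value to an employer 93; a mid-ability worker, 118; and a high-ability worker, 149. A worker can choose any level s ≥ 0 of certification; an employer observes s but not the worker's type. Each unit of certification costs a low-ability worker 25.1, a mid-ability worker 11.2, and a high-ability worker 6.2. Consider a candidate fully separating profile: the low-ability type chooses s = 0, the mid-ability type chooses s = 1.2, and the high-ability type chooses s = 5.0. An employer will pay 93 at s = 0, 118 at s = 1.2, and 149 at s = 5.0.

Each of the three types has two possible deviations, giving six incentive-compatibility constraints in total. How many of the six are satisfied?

6

High-ability (own payoff 149 − 6.2×5.0 = 118): to s=0 gives 93 → no gain ✓; to s=1.2 gives 118 − 6.2×1.2 = 110.56 → no gain ✓.
Low-ability (own payoff 93): to s=1.2 gives 118 − 25.1×1.2 = 87.88 → no gain ✓; to s=5.0 gives 149 − 25.1×5.0 = 23.5 → no gain ✓.
Mid-ability (own payoff 118 − 11.2×1.2 = 104.56): to s=0 gives 93 → no gain ✓; to s=5.0 gives 149 − 11.2×5.0 = 93 → no gain ✓.
6 of the 6 constraints hold; this profile is a separating equilibrium.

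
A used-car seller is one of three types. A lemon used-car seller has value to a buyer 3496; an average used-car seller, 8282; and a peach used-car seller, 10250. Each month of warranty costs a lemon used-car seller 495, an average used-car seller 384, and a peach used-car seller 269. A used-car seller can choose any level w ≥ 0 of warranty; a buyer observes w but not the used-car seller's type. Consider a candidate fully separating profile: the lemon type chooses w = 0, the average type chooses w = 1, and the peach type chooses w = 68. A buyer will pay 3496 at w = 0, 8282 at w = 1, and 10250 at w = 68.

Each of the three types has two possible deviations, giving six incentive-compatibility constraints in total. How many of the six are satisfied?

Lemon (own payoff 3496): to w=1 gives 8282 − 495×1 = 7787 → profitable ✗; to w=68 gives 10250 − 495×68 = -23410 → no gain ✓.
Peach (own payoff 10250 − 269×68 = -8042): to w=0 gives 3496 → profitable ✗; to w=1 gives 8282 − 269×1 = 8013 → profitable ✗.
Average (own payoff 8282 − 384×1 = 7898): to w=0 gives 3496 → no gain ✓; to w=68 gives 10250 − 384×68 = -15862 → no gain ✓.
3 of the 6 constraints hold; not an equilibrium.

3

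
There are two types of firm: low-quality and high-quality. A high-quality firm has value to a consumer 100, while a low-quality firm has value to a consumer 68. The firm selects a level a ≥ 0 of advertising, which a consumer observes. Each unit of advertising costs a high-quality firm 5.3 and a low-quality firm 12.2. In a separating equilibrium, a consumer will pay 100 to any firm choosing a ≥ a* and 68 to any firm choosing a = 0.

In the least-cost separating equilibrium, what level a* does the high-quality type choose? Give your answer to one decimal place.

2.6

A low-quality firm choosing a = 0 receives 68.
Imitating at a* instead would pay 100 at cost 12.2·a*, netting 100 − 12.2·a*.
Indifference: 68 = 100 − 12.2·a*, so a* = (100 − 68) / 12.2 ≈ 2.6.
At a* the low-quality type's incentive constraint just binds; the high-quality type strictly prefers a* since its per-unit cost is lower.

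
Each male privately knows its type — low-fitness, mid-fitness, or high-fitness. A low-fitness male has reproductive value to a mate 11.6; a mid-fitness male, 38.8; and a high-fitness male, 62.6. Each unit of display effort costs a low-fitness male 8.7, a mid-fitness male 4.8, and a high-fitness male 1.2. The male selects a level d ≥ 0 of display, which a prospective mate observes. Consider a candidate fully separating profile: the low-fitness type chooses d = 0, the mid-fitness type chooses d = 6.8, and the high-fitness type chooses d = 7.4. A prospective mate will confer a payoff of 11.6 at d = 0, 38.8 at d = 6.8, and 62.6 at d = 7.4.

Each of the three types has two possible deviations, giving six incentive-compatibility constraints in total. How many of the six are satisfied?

4

High-fitness (own payoff 62.6 − 1.2×7.4 = 53.72): to d=0 gives 11.6 → no gain ✓; to d=6.8 gives 38.8 − 1.2×6.8 = 30.64 → no gain ✓.
Low-fitness (own payoff 11.6): to d=6.8 gives 38.8 − 8.7×6.8 = -20.36 → no gain ✓; to d=7.4 gives 62.6 − 8.7×7.4 = -1.78 → no gain ✓.
Mid-fitness (own payoff 38.8 − 4.8×6.8 = 6.16): to d=0 gives 11.6 → profitable ✗; to d=7.4 gives 62.6 − 4.8×7.4 = 27.08 → profitable ✗.
4 of the 6 constraints hold; not an equilibrium.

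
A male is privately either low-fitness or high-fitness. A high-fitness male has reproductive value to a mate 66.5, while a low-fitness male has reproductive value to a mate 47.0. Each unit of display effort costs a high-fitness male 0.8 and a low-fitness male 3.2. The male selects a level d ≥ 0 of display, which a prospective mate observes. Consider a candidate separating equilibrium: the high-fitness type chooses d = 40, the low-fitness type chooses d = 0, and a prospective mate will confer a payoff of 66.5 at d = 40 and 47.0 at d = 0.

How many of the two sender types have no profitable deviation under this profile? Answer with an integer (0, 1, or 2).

1

High-fitness type: signal → 66.5 − 0.8 × 40 = 34.5; deviate to 0 → 47.0. IC fails (34.5 < 47.0).
Low-fitness type: stay at 0 → 47.0; mimic → 66.5 − 3.2 × 40 = -61.5. IC holds (47.0 ≥ -61.5).
1 of 2 constraints hold, so this profile is not an equilibrium.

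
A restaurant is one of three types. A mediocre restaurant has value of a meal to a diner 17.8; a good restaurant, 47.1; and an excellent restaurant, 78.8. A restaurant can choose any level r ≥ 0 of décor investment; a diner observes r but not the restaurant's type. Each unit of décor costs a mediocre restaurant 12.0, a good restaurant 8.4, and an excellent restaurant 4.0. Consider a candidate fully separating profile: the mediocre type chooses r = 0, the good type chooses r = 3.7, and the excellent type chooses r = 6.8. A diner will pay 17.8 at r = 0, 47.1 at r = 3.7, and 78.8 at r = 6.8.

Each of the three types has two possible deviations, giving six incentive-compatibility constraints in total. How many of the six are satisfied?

Excellent (own payoff 78.8 − 4.0×6.8 = 51.6): to r=0 gives 17.8 → no gain ✓; to r=3.7 gives 47.1 − 4.0×3.7 = 32.3 → no gain ✓.
Mediocre (own payoff 17.8): to r=3.7 gives 47.1 − 12.0×3.7 = 2.7 → no gain ✓; to r=6.8 gives 78.8 − 12.0×6.8 = -2.8 → no gain ✓.
Good (own payoff 47.1 − 8.4×3.7 = 16.02): to r=0 gives 17.8 → profitable ✗; to r=6.8 gives 78.8 − 8.4×6.8 = 21.68 → profitable ✗.
4 of the 6 constraints hold; not an equilibrium.

4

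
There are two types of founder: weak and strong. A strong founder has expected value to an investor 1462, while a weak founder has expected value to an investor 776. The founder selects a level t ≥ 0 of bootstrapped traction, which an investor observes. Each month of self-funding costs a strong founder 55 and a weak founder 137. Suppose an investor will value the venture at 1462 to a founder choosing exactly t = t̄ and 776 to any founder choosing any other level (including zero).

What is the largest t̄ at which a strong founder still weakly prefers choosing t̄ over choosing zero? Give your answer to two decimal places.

Choosing t̄ yields the strong type 1462 − 55·t̄; choosing zero yields 776.
The strong type is indifferent at 1462 − 55·t̄ = 776, i.e. t̄ = (1462 − 776) / 55 ≈ 12.47.
For any t̄ above 12.47 the strong type would rather pool at zero, so separation collapses.

12.47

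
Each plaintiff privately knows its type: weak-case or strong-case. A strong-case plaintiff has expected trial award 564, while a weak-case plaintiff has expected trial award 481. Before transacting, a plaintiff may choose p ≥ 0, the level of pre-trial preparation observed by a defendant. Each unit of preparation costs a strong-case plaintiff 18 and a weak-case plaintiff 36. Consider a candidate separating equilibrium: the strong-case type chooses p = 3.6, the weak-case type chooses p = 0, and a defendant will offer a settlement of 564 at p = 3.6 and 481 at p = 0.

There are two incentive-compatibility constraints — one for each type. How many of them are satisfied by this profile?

Strong-case type: signal → 564 − 18 × 3.6 = 499.2; deviate to 0 → 481. IC holds (499.2 ≥ 481).
Weak-case type: stay at 0 → 481; mimic → 564 − 36 × 3.6 = 434.4. IC holds (481 ≥ 434.4).
2 of 2 constraints hold, so this is a separating equilibrium.

2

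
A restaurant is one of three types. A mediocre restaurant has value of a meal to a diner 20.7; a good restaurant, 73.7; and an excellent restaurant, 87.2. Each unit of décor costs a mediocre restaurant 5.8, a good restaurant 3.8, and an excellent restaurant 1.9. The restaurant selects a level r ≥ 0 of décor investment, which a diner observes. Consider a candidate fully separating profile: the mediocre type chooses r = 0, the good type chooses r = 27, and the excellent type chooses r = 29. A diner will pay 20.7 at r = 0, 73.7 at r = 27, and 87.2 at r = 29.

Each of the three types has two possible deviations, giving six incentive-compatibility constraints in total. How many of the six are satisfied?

Good (own payoff 73.7 − 3.8×27 = -28.9): to r=0 gives 20.7 → profitable ✗; to r=29 gives 87.2 − 3.8×29 = -23 → profitable ✗.
Mediocre (own payoff 20.7): to r=27 gives 73.7 − 5.8×27 = -82.9 → no gain ✓; to r=29 gives 87.2 − 5.8×29 = -81 → no gain ✓.
Excellent (own payoff 87.2 − 1.9×29 = 32.1): to r=0 gives 20.7 → no gain ✓; to r=27 gives 73.7 − 1.9×27 = 22.4 → no gain ✓.
4 of the 6 constraints hold; not an equilibrium.

4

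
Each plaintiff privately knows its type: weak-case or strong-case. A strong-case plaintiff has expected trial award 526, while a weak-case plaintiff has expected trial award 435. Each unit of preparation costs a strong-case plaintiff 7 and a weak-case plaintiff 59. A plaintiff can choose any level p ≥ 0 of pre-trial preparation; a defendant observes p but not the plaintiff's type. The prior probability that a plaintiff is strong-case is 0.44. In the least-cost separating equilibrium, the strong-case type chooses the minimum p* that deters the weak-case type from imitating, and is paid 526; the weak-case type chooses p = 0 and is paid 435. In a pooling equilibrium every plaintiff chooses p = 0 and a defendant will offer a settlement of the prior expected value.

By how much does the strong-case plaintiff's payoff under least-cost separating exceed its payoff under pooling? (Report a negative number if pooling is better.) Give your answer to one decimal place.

40.2

Least-cost separating signal: p* solves 435 = 526 − 59·p*, so p* = (526 − 435)/59 ≈ 1.5424.
Strong-case type's separating payoff: 526 − 7 × p* = 526 − 7 × (526 − 435)/59 = 526 − 637/59 ≈ 515.203.
Pooling payoff: 0.44 × 526 + 0.56 × 435 = 475.04.
Difference: 515.203 − 475.04 = 40.163, i.e. 40.2 to one decimal place.
The strong-case type prefers to separate.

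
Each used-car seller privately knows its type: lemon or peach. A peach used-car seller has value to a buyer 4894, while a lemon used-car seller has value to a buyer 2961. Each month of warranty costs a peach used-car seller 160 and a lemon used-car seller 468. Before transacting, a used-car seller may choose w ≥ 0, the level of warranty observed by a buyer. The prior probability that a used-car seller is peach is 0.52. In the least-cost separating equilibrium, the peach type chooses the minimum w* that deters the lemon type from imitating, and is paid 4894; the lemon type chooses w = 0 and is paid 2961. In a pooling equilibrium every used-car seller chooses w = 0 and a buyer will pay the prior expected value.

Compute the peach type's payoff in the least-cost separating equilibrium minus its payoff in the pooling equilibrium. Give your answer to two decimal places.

266.99

Least-cost separating signal: w* solves 2961 = 4894 − 468·w*, so w* = (4894 − 2961)/468 ≈ 4.1303.
Peach type's separating payoff: 4894 − 160 × w* = 4894 − 160 × (4894 − 2961)/468 = 4894 − 309280/468 ≈ 4233.1453.
Pooling payoff: 0.52 × 4894 + 0.48 × 2961 = 3966.16.
Difference: 4233.1453 − 3966.16 = 266.9853, i.e. 266.99 to two decimal places.
The peach type prefers to separate.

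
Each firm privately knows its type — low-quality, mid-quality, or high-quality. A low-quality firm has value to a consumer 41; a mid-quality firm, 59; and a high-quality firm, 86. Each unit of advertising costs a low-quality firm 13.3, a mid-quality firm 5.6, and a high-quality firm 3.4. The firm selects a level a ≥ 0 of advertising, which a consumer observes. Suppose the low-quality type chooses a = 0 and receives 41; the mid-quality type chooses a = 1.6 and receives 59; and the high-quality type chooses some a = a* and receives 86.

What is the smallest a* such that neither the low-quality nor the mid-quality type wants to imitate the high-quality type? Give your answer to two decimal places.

6.42

Mid-quality type (on-path payoff 59 − 5.6×1.6 = 50.04) won't mimic when 50.04 ≥ 86 − 5.6·a*, i.e. a* ≥ 6.42.
Low-quality type (on-path payoff 41) won't mimic when 41 ≥ 86 − 13.3·a*, i.e. a* ≥ 3.38.
Both must hold, so a* = max(3.38, 6.42) = 6.42. The mid-quality type's constraint binds.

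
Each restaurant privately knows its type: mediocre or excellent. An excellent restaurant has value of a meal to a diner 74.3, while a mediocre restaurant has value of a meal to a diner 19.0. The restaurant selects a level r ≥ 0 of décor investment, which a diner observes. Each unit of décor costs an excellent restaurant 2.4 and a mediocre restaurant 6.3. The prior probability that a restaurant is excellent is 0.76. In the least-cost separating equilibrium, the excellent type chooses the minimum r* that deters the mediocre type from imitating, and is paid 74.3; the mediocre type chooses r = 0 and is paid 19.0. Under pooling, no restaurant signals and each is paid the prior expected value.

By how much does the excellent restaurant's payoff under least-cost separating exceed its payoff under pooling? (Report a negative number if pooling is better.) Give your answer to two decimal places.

-7.79

Least-cost separating signal: r* solves 19.0 = 74.3 − 6.3·r*, so r* = (74.3 − 19.0)/6.3 ≈ 8.7778.
Excellent type's separating payoff: 74.3 − 2.4 × r* = 74.3 − 2.4 × (74.3 − 19.0)/6.3 = 74.3 − 132.72/6.3 ≈ 53.2333.
Pooling payoff: 0.76 × 74.3 + 0.24 × 19.0 = 61.028.
Difference: 53.2333 − 61.028 = -7.7947, i.e. -7.79 to two decimal places.
The excellent type would prefer the pooling outcome.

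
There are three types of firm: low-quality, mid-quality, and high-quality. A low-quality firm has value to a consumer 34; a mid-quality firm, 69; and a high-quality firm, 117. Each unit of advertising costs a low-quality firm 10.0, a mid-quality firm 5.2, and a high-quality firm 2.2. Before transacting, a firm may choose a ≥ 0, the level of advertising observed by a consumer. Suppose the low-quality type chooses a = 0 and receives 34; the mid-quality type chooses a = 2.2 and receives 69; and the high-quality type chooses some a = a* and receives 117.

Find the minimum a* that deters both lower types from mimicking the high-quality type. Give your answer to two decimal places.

11.43

Mid-quality type (on-path payoff 69 − 5.2×2.2 = 57.56) won't mimic when 57.56 ≥ 117 − 5.2·a*, i.e. a* ≥ 11.43.
Low-quality type (on-path payoff 34) won't mimic when 34 ≥ 117 − 10.0·a*, i.e. a* ≥ 8.30.
Both must hold, so a* = max(8.30, 11.43) = 11.43. The mid-quality type's constraint binds.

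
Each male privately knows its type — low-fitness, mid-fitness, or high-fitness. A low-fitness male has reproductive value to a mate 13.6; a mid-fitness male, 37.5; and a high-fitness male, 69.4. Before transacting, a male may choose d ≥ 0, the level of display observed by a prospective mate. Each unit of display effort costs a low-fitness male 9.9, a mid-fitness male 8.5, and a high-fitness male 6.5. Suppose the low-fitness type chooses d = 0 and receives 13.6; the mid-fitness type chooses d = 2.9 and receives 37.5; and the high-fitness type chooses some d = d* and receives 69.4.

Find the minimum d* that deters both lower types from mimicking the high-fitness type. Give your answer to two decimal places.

Low-fitness type (on-path payoff 13.6) won't mimic when 13.6 ≥ 69.4 − 9.9·d*, i.e. d* ≥ 5.64.
Mid-fitness type (on-path payoff 37.5 − 8.5×2.9 = 12.85) won't mimic when 12.85 ≥ 69.4 − 8.5·d*, i.e. d* ≥ 6.65.
Both must hold, so d* = max(5.64, 6.65) = 6.65. The mid-fitness type's constraint binds.

6.65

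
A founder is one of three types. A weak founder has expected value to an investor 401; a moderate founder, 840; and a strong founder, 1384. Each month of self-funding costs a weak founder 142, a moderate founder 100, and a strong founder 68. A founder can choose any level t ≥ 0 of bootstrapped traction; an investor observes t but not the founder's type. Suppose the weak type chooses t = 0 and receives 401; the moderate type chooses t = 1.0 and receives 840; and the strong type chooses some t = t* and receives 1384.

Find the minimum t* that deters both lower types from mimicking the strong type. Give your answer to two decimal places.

Weak type (on-path payoff 401) won't mimic when 401 ≥ 1384 − 142·t*, i.e. t* ≥ 6.92.
Moderate type (on-path payoff 840 − 100×1.0 = 740) won't mimic when 740 ≥ 1384 − 100·t*, i.e. t* ≥ 6.44.
Both must hold, so t* = max(6.92, 6.44) = 6.92. The weak type's constraint binds.

6.92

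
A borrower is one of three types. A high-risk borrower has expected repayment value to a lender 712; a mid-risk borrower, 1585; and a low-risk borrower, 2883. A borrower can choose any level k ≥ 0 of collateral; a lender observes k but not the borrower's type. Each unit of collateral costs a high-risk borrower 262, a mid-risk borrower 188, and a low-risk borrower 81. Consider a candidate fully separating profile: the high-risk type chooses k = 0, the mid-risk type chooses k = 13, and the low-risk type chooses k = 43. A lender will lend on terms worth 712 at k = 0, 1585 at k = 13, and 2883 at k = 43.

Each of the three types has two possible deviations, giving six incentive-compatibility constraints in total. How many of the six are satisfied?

High-risk (own payoff 712): to k=13 gives 1585 − 262×13 = -1821 → no gain ✓; to k=43 gives 2883 − 262×43 = -8383 → no gain ✓.
Mid-risk (own payoff 1585 − 188×13 = -859): to k=0 gives 712 → profitable ✗; to k=43 gives 2883 − 188×43 = -5201 → no gain ✓.
Low-risk (own payoff 2883 − 81×43 = -600): to k=0 gives 712 → profitable ✗; to k=13 gives 1585 − 81×13 = 532 → profitable ✗.
3 of the 6 constraints hold; not an equilibrium.

3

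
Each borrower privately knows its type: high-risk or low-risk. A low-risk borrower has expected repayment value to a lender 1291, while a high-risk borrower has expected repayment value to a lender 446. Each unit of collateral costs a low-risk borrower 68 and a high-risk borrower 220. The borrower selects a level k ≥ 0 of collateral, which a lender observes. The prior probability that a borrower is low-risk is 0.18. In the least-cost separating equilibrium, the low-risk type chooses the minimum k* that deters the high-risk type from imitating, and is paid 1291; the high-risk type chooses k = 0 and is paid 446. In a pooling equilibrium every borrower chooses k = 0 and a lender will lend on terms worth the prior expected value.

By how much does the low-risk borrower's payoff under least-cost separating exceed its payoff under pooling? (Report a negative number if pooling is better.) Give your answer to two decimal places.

Least-cost separating signal: k* solves 446 = 1291 − 220·k*, so k* = (1291 − 446)/220 ≈ 3.8409.
Low-risk type's separating payoff: 1291 − 68 × k* = 1291 − 68 × (1291 − 446)/220 = 1291 − 57460/220 ≈ 1029.8182.
Pooling payoff: 0.18 × 1291 + 0.82 × 446 = 598.1.
Difference: 1029.8182 − 598.1 = 431.7182, i.e. 431.72 to two decimal places.
The low-risk type prefers to separate.

431.72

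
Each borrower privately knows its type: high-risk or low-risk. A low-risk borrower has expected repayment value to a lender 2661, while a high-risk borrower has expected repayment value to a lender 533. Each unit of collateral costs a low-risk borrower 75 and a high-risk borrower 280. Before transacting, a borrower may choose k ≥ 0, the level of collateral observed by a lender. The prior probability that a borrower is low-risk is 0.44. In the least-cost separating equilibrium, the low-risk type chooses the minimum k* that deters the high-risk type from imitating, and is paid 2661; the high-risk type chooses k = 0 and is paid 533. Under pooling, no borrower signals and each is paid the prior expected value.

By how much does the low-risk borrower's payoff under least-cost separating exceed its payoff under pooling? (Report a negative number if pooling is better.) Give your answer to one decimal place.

Least-cost separating signal: k* solves 533 = 2661 − 280·k*, so k* = (2661 − 533)/280 = 7.6.
Low-risk type's separating payoff: 2661 − 75 × k* = 2661 − 75 × (2661 − 533)/280 = 2661 − 159600/280 = 2091.
Pooling payoff: 0.44 × 2661 + 0.56 × 533 = 1469.32.
Difference: 2091 − 1469.32 = 621.68, i.e. 621.7 to one decimal place.
The low-risk type prefers to separate.

621.7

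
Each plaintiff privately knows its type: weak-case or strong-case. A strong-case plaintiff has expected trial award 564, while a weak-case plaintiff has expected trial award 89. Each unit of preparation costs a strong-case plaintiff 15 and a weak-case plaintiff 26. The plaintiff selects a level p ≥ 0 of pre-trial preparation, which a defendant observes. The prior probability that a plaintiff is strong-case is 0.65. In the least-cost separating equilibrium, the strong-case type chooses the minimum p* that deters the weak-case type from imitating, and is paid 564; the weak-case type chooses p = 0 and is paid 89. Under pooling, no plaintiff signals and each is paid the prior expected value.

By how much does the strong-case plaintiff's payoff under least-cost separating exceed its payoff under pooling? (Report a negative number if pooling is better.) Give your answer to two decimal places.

-107.79

Least-cost separating signal: p* solves 89 = 564 − 26·p*, so p* = (564 − 89)/26 ≈ 18.2692.
Strong-case type's separating payoff: 564 − 15 × p* = 564 − 15 × (564 − 89)/26 = 564 − 7125/26 ≈ 289.9615.
Pooling payoff: 0.65 × 564 + 0.35 × 89 = 397.75.
Difference: 289.9615 − 397.75 = -107.7885, i.e. -107.79 to two decimal places.
The strong-case type would prefer the pooling outcome.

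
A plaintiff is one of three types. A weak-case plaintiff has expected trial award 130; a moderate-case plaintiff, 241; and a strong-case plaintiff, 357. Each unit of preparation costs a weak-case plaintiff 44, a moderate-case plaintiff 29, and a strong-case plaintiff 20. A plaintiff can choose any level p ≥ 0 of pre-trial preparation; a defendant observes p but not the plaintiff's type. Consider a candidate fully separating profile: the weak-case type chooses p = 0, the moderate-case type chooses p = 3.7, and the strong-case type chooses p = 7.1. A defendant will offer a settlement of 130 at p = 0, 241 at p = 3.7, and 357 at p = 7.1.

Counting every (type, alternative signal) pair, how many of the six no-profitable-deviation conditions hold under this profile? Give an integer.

5

Weak-case (own payoff 130): to p=3.7 gives 241 − 44×3.7 = 78.2 → no gain ✓; to p=7.1 gives 357 − 44×7.1 = 44.6 → no gain ✓.
Moderate-case (own payoff 241 − 29×3.7 = 133.7): to p=0 gives 130 → no gain ✓; to p=7.1 gives 357 − 29×7.1 = 151.1 → profitable ✗.
Strong-case (own payoff 357 − 20×7.1 = 215): to p=0 gives 130 → no gain ✓; to p=3.7 gives 241 − 20×3.7 = 167 → no gain ✓.
5 of the 6 constraints hold; not an equilibrium.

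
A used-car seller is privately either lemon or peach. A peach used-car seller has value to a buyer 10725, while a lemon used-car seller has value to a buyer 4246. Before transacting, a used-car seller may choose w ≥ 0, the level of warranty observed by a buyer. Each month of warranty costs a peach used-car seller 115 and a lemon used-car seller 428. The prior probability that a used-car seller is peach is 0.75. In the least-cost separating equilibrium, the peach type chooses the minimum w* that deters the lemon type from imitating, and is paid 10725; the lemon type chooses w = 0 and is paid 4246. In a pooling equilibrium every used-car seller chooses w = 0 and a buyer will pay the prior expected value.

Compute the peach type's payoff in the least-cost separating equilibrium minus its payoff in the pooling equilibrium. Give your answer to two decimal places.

Least-cost separating signal: w* solves 4246 = 10725 − 428·w*, so w* = (10725 − 4246)/428 ≈ 15.1379.
Peach type's separating payoff: 10725 − 115 × w* = 10725 − 115 × (10725 − 4246)/428 = 10725 − 745085/428 ≈ 8984.1472.
Pooling payoff: 0.75 × 10725 + 0.25 × 4246 = 9105.25.
Difference: 8984.1472 − 9105.25 = -121.1028, i.e. -121.10 to two decimal places.
The peach type would prefer the pooling outcome.

-121.10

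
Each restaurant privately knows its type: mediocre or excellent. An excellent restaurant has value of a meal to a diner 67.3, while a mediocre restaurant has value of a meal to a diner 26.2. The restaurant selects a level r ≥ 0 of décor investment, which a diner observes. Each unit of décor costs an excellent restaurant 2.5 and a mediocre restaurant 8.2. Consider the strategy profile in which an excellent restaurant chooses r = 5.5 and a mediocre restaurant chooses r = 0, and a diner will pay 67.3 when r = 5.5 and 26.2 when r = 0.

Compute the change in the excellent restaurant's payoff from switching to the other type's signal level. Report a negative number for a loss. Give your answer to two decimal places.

-27.35

Playing r = 5.5 the excellent restaurant receives 67.3 − 2.5 × 5.5 = 53.55.
Deviating to r = 0 yields 26.2 instead.
Gain from deviating: 26.2 − 53.55 = -27.35.
The gain is negative, so the excellent type's incentive-compatibility constraint is satisfied.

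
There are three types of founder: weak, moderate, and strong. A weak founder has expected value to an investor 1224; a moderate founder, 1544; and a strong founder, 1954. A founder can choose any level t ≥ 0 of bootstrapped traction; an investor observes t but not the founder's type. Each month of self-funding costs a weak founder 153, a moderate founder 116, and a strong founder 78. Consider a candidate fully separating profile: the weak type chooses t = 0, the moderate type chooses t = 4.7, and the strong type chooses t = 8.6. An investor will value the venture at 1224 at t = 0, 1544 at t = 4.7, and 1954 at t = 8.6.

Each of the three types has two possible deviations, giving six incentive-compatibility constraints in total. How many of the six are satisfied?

5

Strong (own payoff 1954 − 78×8.6 = 1283.2): to t=0 gives 1224 → no gain ✓; to t=4.7 gives 1544 − 78×4.7 = 1177.4 → no gain ✓.
Moderate (own payoff 1544 − 116×4.7 = 998.8): to t=0 gives 1224 → profitable ✗; to t=8.6 gives 1954 − 116×8.6 = 956.4 → no gain ✓.
Weak (own payoff 1224): to t=4.7 gives 1544 − 153×4.7 = 824.9 → no gain ✓; to t=8.6 gives 1954 − 153×8.6 = 638.2 → no gain ✓.
5 of the 6 constraints hold; not an equilibrium.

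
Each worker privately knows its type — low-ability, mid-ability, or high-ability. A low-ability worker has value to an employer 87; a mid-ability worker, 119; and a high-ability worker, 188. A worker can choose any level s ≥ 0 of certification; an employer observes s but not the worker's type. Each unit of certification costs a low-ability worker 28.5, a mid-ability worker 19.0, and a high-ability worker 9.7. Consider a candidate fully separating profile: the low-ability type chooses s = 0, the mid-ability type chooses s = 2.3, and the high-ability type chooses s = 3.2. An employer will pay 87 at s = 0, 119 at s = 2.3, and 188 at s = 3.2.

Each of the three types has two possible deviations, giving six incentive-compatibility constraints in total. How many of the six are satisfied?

3

Low-ability (own payoff 87): to s=2.3 gives 119 − 28.5×2.3 = 53.45 → no gain ✓; to s=3.2 gives 188 − 28.5×3.2 = 96.8 → profitable ✗.
Mid-ability (own payoff 119 − 19.0×2.3 = 75.3): to s=0 gives 87 → profitable ✗; to s=3.2 gives 188 − 19.0×3.2 = 127.2 → profitable ✗.
High-ability (own payoff 188 − 9.7×3.2 = 156.96): to s=0 gives 87 → no gain ✓; to s=2.3 gives 119 − 9.7×2.3 = 96.69 → no gain ✓.
3 of the 6 constraints hold; not an equilibrium.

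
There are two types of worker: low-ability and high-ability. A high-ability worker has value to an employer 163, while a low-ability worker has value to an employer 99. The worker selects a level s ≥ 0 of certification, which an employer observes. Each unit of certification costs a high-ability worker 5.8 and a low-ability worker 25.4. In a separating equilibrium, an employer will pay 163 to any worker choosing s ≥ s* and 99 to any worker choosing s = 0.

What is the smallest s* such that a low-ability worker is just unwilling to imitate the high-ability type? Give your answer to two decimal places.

2.52

A low-ability worker choosing s = 0 receives 99.
Imitating at s* instead would pay 163 at cost 25.4·s*, netting 163 − 25.4·s*.
Indifference: 99 = 163 − 25.4·s*, so s* = (163 − 99) / 25.4 ≈ 2.52.
This is the low-ability type's binding incentive-compatibility constraint; any s ≥ 2.52 sustains separation on that side.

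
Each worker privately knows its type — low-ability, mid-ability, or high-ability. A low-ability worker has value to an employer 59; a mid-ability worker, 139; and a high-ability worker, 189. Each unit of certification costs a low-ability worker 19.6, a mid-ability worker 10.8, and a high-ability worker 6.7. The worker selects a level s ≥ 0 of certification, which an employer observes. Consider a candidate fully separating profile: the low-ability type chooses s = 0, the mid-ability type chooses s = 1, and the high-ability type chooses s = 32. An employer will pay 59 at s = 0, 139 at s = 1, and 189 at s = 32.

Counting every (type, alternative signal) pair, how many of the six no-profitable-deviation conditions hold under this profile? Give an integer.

3

High-ability (own payoff 189 − 6.7×32 = -25.4): to s=0 gives 59 → profitable ✗; to s=1 gives 139 − 6.7×1 = 132.3 → profitable ✗.
Low-ability (own payoff 59): to s=1 gives 139 − 19.6×1 = 119.4 → profitable ✗; to s=32 gives 189 − 19.6×32 = -438.2 → no gain ✓.
Mid-ability (own payoff 139 − 10.8×1 = 128.2): to s=0 gives 59 → no gain ✓; to s=32 gives 189 − 10.8×32 = -156.6 → no gain ✓.
3 of the 6 constraints hold; not an equilibrium.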